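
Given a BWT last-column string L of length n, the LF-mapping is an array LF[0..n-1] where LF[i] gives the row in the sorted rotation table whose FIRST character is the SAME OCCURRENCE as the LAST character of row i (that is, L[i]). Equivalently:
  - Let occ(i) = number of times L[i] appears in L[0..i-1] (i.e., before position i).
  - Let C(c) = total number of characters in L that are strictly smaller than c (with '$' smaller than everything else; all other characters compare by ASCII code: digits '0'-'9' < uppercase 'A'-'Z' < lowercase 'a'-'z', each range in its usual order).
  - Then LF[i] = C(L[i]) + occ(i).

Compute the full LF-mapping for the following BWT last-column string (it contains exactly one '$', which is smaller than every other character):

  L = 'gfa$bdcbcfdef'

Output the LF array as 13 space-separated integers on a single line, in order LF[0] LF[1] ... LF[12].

Answer: 12 9 1 0 2 6 4 3 5 10 7 8 11

Derivation:
Char counts: '$':1, 'a':1, 'b':2, 'c':2, 'd':2, 'e':1, 'f':3, 'g':1
C (first-col start): C('$')=0, C('a')=1, C('b')=2, C('c')=4, C('d')=6, C('e')=8, C('f')=9, C('g')=12
L[0]='g': occ=0, LF[0]=C('g')+0=12+0=12
L[1]='f': occ=0, LF[1]=C('f')+0=9+0=9
L[2]='a': occ=0, LF[2]=C('a')+0=1+0=1
L[3]='$': occ=0, LF[3]=C('$')+0=0+0=0
L[4]='b': occ=0, LF[4]=C('b')+0=2+0=2
L[5]='d': occ=0, LF[5]=C('d')+0=6+0=6
L[6]='c': occ=0, LF[6]=C('c')+0=4+0=4
L[7]='b': occ=1, LF[7]=C('b')+1=2+1=3
L[8]='c': occ=1, LF[8]=C('c')+1=4+1=5
L[9]='f': occ=1, LF[9]=C('f')+1=9+1=10
L[10]='d': occ=1, LF[10]=C('d')+1=6+1=7
L[11]='e': occ=0, LF[11]=C('e')+0=8+0=8
L[12]='f': occ=2, LF[12]=C('f')+2=9+2=11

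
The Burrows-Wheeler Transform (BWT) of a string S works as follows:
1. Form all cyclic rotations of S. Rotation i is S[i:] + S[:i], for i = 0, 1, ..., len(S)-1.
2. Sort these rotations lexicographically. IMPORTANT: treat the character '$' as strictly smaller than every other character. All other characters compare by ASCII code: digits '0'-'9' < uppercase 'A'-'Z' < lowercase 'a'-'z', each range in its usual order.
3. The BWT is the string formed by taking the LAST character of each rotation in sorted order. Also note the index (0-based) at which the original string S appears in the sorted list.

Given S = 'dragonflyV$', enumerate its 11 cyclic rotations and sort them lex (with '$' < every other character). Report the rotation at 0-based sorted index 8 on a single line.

All 11 rotations (rotation i = S[i:]+S[:i]):
  rot[0] = dragonflyV$
  rot[1] = ragonflyV$d
  rot[2] = agonflyV$dr
  rot[3] = gonflyV$dra
  rot[4] = onflyV$drag
  rot[5] = nflyV$drago
  rot[6] = flyV$dragon
  rot[7] = lyV$dragonf
  rot[8] = yV$dragonfl
  rot[9] = V$dragonfly
  rot[10] = $dragonflyV
Sorted (with $ < everything):
  sorted[0] = $dragonflyV
  sorted[1] = V$dragonfly
  sorted[2] = agonflyV$dr
  sorted[3] = dragonflyV$
  sorted[4] = flyV$dragon
  sorted[5] = gonflyV$dra
  sorted[6] = lyV$dragonf
  sorted[7] = nflyV$drago
  sorted[8] = onflyV$drag
  sorted[9] = ragonflyV$d
  sorted[10] = yV$dragonfl
sorted[8] = onflyV$drag

Answer: onflyV$drag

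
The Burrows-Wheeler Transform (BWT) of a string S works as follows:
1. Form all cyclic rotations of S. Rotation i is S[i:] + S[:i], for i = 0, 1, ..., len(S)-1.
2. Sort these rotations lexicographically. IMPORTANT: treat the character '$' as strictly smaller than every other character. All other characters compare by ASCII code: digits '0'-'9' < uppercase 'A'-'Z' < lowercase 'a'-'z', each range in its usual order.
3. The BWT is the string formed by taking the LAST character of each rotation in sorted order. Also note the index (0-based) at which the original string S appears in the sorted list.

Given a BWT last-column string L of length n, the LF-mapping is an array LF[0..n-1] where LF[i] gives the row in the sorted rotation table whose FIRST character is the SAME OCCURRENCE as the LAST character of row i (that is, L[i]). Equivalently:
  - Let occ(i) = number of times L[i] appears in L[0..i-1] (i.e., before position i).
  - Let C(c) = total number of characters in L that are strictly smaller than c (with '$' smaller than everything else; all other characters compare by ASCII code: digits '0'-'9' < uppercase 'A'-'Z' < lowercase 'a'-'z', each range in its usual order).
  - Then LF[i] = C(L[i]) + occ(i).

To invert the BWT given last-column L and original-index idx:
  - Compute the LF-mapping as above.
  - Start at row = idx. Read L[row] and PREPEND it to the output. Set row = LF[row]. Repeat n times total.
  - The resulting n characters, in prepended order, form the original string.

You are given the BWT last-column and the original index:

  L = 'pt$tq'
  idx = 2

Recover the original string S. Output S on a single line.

Answer: qttp$

Derivation:
LF mapping: 1 3 0 4 2
Walk LF starting at row 2, prepending L[row]:
  step 1: row=2, L[2]='$', prepend. Next row=LF[2]=0
  step 2: row=0, L[0]='p', prepend. Next row=LF[0]=1
  step 3: row=1, L[1]='t', prepend. Next row=LF[1]=3
  step 4: row=3, L[3]='t', prepend. Next row=LF[3]=4
  step 5: row=4, L[4]='q', prepend. Next row=LF[4]=2
Reversed output: qttp$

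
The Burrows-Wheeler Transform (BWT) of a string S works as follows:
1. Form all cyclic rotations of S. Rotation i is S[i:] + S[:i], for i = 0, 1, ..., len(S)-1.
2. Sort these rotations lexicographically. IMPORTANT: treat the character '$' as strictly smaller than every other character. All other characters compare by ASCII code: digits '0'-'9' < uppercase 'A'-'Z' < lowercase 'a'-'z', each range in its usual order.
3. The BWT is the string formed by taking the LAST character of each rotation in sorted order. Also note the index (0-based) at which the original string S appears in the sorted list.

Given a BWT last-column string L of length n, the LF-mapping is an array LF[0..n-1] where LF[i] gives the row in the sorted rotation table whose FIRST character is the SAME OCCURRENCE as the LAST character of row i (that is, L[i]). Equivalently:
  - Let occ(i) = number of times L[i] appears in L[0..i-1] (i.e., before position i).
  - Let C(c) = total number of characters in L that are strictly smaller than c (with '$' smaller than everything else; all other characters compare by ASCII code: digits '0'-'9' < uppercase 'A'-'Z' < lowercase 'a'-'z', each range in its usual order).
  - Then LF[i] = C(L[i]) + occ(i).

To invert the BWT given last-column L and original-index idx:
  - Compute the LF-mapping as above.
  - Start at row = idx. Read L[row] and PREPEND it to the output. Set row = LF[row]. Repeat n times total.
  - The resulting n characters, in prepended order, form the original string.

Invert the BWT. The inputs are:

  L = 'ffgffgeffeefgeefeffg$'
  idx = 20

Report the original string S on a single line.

Answer: ggffeefgeffgefefefff$

Derivation:
LF mapping: 7 8 17 9 10 18 1 11 12 2 3 13 19 4 5 14 6 15 16 20 0
Walk LF starting at row 20, prepending L[row]:
  step 1: row=20, L[20]='$', prepend. Next row=LF[20]=0
  step 2: row=0, L[0]='f', prepend. Next row=LF[0]=7
  step 3: row=7, L[7]='f', prepend. Next row=LF[7]=11
  step 4: row=11, L[11]='f', prepend. Next row=LF[11]=13
  step 5: row=13, L[13]='e', prepend. Next row=LF[13]=4
  step 6: row=4, L[4]='f', prepend. Next row=LF[4]=10
  step 7: row=10, L[10]='e', prepend. Next row=LF[10]=3
  step 8: row=3, L[3]='f', prepend. Next row=LF[3]=9
  step 9: row=9, L[9]='e', prepend. Next row=LF[9]=2
  step 10: row=2, L[2]='g', prepend. Next row=LF[2]=17
  step 11: row=17, L[17]='f', prepend. Next row=LF[17]=15
  step 12: row=15, L[15]='f', prepend. Next row=LF[15]=14
  step 13: row=14, L[14]='e', prepend. Next row=LF[14]=5
  step 14: row=5, L[5]='g', prepend. Next row=LF[5]=18
  step 15: row=18, L[18]='f', prepend. Next row=LF[18]=16
  step 16: row=16, L[16]='e', prepend. Next row=LF[16]=6
  step 17: row=6, L[6]='e', prepend. Next row=LF[6]=1
  step 18: row=1, L[1]='f', prepend. Next row=LF[1]=8
  step 19: row=8, L[8]='f', prepend. Next row=LF[8]=12
  step 20: row=12, L[12]='g', prepend. Next row=LF[12]=19
  step 21: row=19, L[19]='g', prepend. Next row=LF[19]=20
Reversed output: ggffeefgeffgefefefff$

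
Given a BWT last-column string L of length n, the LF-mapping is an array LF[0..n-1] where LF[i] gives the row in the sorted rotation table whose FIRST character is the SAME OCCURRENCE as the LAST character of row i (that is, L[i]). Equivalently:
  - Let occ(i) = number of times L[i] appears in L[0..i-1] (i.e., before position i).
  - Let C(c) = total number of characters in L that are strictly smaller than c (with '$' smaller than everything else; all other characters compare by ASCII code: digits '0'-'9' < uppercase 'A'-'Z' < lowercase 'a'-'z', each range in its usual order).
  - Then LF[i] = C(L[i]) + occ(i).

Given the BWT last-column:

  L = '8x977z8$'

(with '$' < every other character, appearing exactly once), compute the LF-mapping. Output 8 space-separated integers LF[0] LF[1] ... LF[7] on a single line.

Char counts: '$':1, '7':2, '8':2, '9':1, 'x':1, 'z':1
C (first-col start): C('$')=0, C('7')=1, C('8')=3, C('9')=5, C('x')=6, C('z')=7
L[0]='8': occ=0, LF[0]=C('8')+0=3+0=3
L[1]='x': occ=0, LF[1]=C('x')+0=6+0=6
L[2]='9': occ=0, LF[2]=C('9')+0=5+0=5
L[3]='7': occ=0, LF[3]=C('7')+0=1+0=1
L[4]='7': occ=1, LF[4]=C('7')+1=1+1=2
L[5]='z': occ=0, LF[5]=C('z')+0=7+0=7
L[6]='8': occ=1, LF[6]=C('8')+1=3+1=4
L[7]='$': occ=0, LF[7]=C('$')+0=0+0=0

Answer: 3 6 5 1 2 7 4 0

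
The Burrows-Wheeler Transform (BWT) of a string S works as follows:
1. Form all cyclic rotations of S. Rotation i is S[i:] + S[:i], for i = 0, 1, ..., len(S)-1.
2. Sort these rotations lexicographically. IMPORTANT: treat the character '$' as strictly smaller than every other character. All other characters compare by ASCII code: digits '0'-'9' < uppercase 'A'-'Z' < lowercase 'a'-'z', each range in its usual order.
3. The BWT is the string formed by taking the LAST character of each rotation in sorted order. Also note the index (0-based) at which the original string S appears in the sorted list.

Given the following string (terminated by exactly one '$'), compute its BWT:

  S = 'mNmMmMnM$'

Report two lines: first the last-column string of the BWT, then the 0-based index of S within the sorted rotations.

Answer: MnmmmNM$M
7

Derivation:
All 9 rotations (rotation i = S[i:]+S[:i]):
  rot[0] = mNmMmMnM$
  rot[1] = NmMmMnM$m
  rot[2] = mMmMnM$mN
  rot[3] = MmMnM$mNm
  rot[4] = mMnM$mNmM
  rot[5] = MnM$mNmMm
  rot[6] = nM$mNmMmM
  rot[7] = M$mNmMmMn
  rot[8] = $mNmMmMnM
Sorted (with $ < everything):
  sorted[0] = $mNmMmMnM  (last char: 'M')
  sorted[1] = M$mNmMmMn  (last char: 'n')
  sorted[2] = MmMnM$mNm  (last char: 'm')
  sorted[3] = MnM$mNmMm  (last char: 'm')
  sorted[4] = NmMmMnM$m  (last char: 'm')
  sorted[5] = mMmMnM$mN  (last char: 'N')
  sorted[6] = mMnM$mNmM  (last char: 'M')
  sorted[7] = mNmMmMnM$  (last char: '$')
  sorted[8] = nM$mNmMmM  (last char: 'M')
Last column: MnmmmNM$M
Original string S is at sorted index 7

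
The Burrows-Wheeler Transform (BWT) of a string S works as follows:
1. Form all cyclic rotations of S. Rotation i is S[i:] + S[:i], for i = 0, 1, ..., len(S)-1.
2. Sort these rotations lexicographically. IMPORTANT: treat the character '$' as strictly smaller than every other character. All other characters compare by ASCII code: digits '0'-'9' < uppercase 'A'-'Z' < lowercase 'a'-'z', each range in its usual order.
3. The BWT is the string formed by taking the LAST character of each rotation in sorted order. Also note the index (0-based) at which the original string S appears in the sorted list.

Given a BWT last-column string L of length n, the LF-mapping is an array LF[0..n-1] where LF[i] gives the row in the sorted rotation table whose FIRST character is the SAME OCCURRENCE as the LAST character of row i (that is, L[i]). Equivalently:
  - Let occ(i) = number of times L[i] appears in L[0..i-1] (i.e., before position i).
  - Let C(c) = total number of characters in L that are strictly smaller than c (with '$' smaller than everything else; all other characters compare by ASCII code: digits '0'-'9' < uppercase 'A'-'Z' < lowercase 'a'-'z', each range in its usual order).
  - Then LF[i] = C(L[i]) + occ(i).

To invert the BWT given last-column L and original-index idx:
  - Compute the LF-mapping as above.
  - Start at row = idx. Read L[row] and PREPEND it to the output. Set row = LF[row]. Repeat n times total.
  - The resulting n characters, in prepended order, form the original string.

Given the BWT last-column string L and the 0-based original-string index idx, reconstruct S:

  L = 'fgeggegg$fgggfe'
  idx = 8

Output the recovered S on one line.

LF mapping: 4 7 1 8 9 2 10 11 0 5 12 13 14 6 3
Walk LF starting at row 8, prepending L[row]:
  step 1: row=8, L[8]='$', prepend. Next row=LF[8]=0
  step 2: row=0, L[0]='f', prepend. Next row=LF[0]=4
  step 3: row=4, L[4]='g', prepend. Next row=LF[4]=9
  step 4: row=9, L[9]='f', prepend. Next row=LF[9]=5
  step 5: row=5, L[5]='e', prepend. Next row=LF[5]=2
  step 6: row=2, L[2]='e', prepend. Next row=LF[2]=1
  step 7: row=1, L[1]='g', prepend. Next row=LF[1]=7
  step 8: row=7, L[7]='g', prepend. Next row=LF[7]=11
  step 9: row=11, L[11]='g', prepend. Next row=LF[11]=13
  step 10: row=13, L[13]='f', prepend. Next row=LF[13]=6
  step 11: row=6, L[6]='g', prepend. Next row=LF[6]=10
  step 12: row=10, L[10]='g', prepend. Next row=LF[10]=12
  step 13: row=12, L[12]='g', prepend. Next row=LF[12]=14
  step 14: row=14, L[14]='e', prepend. Next row=LF[14]=3
  step 15: row=3, L[3]='g', prepend. Next row=LF[3]=8
Reversed output: gegggfgggeefgf$

Answer: gegggfgggeefgf$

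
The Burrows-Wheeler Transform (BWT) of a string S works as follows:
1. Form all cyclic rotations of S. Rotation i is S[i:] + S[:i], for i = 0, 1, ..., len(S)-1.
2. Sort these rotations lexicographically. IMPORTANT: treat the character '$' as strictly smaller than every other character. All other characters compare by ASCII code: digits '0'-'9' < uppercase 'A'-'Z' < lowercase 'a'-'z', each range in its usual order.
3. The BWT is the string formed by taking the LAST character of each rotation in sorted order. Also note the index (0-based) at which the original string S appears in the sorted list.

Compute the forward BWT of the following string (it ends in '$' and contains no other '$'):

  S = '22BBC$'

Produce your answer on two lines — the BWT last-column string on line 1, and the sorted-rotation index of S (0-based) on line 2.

Answer: C$22BB
1

Derivation:
All 6 rotations (rotation i = S[i:]+S[:i]):
  rot[0] = 22BBC$
  rot[1] = 2BBC$2
  rot[2] = BBC$22
  rot[3] = BC$22B
  rot[4] = C$22BB
  rot[5] = $22BBC
Sorted (with $ < everything):
  sorted[0] = $22BBC  (last char: 'C')
  sorted[1] = 22BBC$  (last char: '$')
  sorted[2] = 2BBC$2  (last char: '2')
  sorted[3] = BBC$22  (last char: '2')
  sorted[4] = BC$22B  (last char: 'B')
  sorted[5] = C$22BB  (last char: 'B')
Last column: C$22BB
Original string S is at sorted index 1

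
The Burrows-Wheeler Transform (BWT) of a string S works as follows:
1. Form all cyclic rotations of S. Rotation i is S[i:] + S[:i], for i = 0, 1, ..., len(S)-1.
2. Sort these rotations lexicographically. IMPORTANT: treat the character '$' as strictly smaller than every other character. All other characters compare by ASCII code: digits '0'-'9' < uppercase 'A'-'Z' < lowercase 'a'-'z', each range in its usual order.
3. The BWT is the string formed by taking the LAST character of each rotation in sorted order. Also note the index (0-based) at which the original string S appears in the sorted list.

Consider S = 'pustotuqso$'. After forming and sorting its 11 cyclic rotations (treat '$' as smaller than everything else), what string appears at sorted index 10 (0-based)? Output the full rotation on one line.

Answer: ustotuqso$p

Derivation:
All 11 rotations (rotation i = S[i:]+S[:i]):
  rot[0] = pustotuqso$
  rot[1] = ustotuqso$p
  rot[2] = stotuqso$pu
  rot[3] = totuqso$pus
  rot[4] = otuqso$pust
  rot[5] = tuqso$pusto
  rot[6] = uqso$pustot
  rot[7] = qso$pustotu
  rot[8] = so$pustotuq
  rot[9] = o$pustotuqs
  rot[10] = $pustotuqso
Sorted (with $ < everything):
  sorted[0] = $pustotuqso
  sorted[1] = o$pustotuqs
  sorted[2] = otuqso$pust
  sorted[3] = pustotuqso$
  sorted[4] = qso$pustotu
  sorted[5] = so$pustotuq
  sorted[6] = stotuqso$pu
  sorted[7] = totuqso$pus
  sorted[8] = tuqso$pusto
  sorted[9] = uqso$pustot
  sorted[10] = ustotuqso$p
sorted[10] = ustotuqso$p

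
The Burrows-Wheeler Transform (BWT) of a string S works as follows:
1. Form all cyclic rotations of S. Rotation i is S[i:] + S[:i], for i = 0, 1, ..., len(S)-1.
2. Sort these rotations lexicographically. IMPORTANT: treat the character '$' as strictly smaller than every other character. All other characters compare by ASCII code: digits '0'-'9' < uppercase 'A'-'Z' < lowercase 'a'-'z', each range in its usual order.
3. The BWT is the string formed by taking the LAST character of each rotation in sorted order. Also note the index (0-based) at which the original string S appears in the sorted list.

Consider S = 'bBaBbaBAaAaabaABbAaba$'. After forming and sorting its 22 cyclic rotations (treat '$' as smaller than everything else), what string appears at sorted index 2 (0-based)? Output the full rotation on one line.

Answer: AaAaabaABbAaba$bBaBbaB

Derivation:
All 22 rotations (rotation i = S[i:]+S[:i]):
  rot[0] = bBaBbaBAaAaabaABbAaba$
  rot[1] = BaBbaBAaAaabaABbAaba$b
  rot[2] = aBbaBAaAaabaABbAaba$bB
  rot[3] = BbaBAaAaabaABbAaba$bBa
  rot[4] = baBAaAaabaABbAaba$bBaB
  rot[5] = aBAaAaabaABbAaba$bBaBb
  rot[6] = BAaAaabaABbAaba$bBaBba
  rot[7] = AaAaabaABbAaba$bBaBbaB
  rot[8] = aAaabaABbAaba$bBaBbaBA
  rot[9] = AaabaABbAaba$bBaBbaBAa
  rot[10] = aabaABbAaba$bBaBbaBAaA
  rot[11] = abaABbAaba$bBaBbaBAaAa
  rot[12] = baABbAaba$bBaBbaBAaAaa
  rot[13] = aABbAaba$bBaBbaBAaAaab
  rot[14] = ABbAaba$bBaBbaBAaAaaba
  rot[15] = BbAaba$bBaBbaBAaAaabaA
  rot[16] = bAaba$bBaBbaBAaAaabaAB
  rot[17] = Aaba$bBaBbaBAaAaabaABb
  rot[18] = aba$bBaBbaBAaAaabaABbA
  rot[19] = ba$bBaBbaBAaAaabaABbAa
  rot[20] = a$bBaBbaBAaAaabaABbAab
  rot[21] = $bBaBbaBAaAaabaABbAaba
Sorted (with $ < everything):
  sorted[0] = $bBaBbaBAaAaabaABbAaba
  sorted[1] = ABbAaba$bBaBbaBAaAaaba
  sorted[2] = AaAaabaABbAaba$bBaBbaB
  sorted[3] = AaabaABbAaba$bBaBbaBAa
  sorted[4] = Aaba$bBaBbaBAaAaabaABb
  sorted[5] = BAaAaabaABbAaba$bBaBba
  sorted[6] = BaBbaBAaAaabaABbAaba$b
  sorted[7] = BbAaba$bBaBbaBAaAaabaA
  sorted[8] = BbaBAaAaabaABbAaba$bBa
  sorted[9] = a$bBaBbaBAaAaabaABbAab
  sorted[10] = aABbAaba$bBaBbaBAaAaab
  sorted[11] = aAaabaABbAaba$bBaBbaBA
  sorted[12] = aBAaAaabaABbAaba$bBaBb
  sorted[13] = aBbaBAaAaabaABbAaba$bB
  sorted[14] = aabaABbAaba$bBaBbaBAaA
  sorted[15] = aba$bBaBbaBAaAaabaABbA
  sorted[16] = abaABbAaba$bBaBbaBAaAa
  sorted[17] = bAaba$bBaBbaBAaAaabaAB
  sorted[18] = bBaBbaBAaAaabaABbAaba$
  sorted[19] = ba$bBaBbaBAaAaabaABbAa
  sorted[20] = baABbAaba$bBaBbaBAaAaa
  sorted[21] = baBAaAaabaABbAaba$bBaB
sorted[2] = AaAaabaABbAaba$bBaBbaB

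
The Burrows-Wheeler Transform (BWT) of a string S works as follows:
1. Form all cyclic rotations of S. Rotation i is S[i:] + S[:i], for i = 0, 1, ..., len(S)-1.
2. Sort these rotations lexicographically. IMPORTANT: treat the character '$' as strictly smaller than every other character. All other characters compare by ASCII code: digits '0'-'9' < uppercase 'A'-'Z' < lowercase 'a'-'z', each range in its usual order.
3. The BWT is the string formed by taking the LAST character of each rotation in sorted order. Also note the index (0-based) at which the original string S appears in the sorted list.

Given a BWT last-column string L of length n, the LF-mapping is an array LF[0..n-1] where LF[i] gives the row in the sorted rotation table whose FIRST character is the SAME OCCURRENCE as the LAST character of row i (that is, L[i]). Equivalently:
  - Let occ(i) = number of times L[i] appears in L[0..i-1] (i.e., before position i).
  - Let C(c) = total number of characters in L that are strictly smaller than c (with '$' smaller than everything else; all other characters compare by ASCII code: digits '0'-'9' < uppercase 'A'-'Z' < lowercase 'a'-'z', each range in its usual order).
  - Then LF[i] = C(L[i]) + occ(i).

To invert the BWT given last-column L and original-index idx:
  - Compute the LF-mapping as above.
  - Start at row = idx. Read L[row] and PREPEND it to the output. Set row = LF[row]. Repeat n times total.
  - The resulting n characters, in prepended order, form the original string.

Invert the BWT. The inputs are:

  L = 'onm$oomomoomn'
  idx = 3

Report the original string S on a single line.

Answer: momoonmmnooo$

Derivation:
LF mapping: 7 5 1 0 8 9 2 10 3 11 12 4 6
Walk LF starting at row 3, prepending L[row]:
  step 1: row=3, L[3]='$', prepend. Next row=LF[3]=0
  step 2: row=0, L[0]='o', prepend. Next row=LF[0]=7
  step 3: row=7, L[7]='o', prepend. Next row=LF[7]=10
  step 4: row=10, L[10]='o', prepend. Next row=LF[10]=12
  step 5: row=12, L[12]='n', prepend. Next row=LF[12]=6
  step 6: row=6, L[6]='m', prepend. Next row=LF[6]=2
  step 7: row=2, L[2]='m', prepend. Next row=LF[2]=1
  step 8: row=1, L[1]='n', prepend. Next row=LF[1]=5
  step 9: row=5, L[5]='o', prepend. Next row=LF[5]=9
  step 10: row=9, L[9]='o', prepend. Next row=LF[9]=11
  step 11: row=11, L[11]='m', prepend. Next row=LF[11]=4
  step 12: row=4, L[4]='o', prepend. Next row=LF[4]=8
  step 13: row=8, L[8]='m', prepend. Next row=LF[8]=3
Reversed output: momoonmmnooo$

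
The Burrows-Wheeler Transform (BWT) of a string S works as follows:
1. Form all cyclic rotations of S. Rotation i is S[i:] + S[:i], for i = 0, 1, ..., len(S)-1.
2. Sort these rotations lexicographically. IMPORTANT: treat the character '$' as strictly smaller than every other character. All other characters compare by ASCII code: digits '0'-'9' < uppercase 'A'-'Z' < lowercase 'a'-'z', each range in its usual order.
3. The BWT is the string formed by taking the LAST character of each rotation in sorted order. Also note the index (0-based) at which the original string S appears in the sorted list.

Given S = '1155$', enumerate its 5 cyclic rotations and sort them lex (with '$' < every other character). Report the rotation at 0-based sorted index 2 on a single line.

All 5 rotations (rotation i = S[i:]+S[:i]):
  rot[0] = 1155$
  rot[1] = 155$1
  rot[2] = 55$11
  rot[3] = 5$115
  rot[4] = $1155
Sorted (with $ < everything):
  sorted[0] = $1155
  sorted[1] = 1155$
  sorted[2] = 155$1
  sorted[3] = 5$115
  sorted[4] = 55$11
sorted[2] = 155$1

Answer: 155$1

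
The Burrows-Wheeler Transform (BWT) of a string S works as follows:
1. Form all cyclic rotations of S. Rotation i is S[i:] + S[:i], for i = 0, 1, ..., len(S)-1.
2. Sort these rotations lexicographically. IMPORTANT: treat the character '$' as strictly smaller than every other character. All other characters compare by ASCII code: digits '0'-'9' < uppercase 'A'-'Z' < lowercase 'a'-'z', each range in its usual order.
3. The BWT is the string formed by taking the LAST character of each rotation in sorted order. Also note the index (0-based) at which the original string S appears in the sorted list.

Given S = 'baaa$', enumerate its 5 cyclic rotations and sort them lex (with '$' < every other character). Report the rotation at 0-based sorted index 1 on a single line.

All 5 rotations (rotation i = S[i:]+S[:i]):
  rot[0] = baaa$
  rot[1] = aaa$b
  rot[2] = aa$ba
  rot[3] = a$baa
  rot[4] = $baaa
Sorted (with $ < everything):
  sorted[0] = $baaa
  sorted[1] = a$baa
  sorted[2] = aa$ba
  sorted[3] = aaa$b
  sorted[4] = baaa$
sorted[1] = a$baa

Answer: a$baa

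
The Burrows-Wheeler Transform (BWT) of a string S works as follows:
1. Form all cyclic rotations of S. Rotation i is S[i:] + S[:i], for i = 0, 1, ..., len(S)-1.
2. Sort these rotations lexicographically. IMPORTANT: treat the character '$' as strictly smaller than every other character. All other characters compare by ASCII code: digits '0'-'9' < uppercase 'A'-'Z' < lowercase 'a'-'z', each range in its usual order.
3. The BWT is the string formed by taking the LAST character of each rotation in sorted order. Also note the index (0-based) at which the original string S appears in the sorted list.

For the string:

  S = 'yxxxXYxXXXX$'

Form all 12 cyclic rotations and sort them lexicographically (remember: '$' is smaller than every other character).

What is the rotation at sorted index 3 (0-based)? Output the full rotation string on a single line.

Answer: XXX$yxxxXYxX

Derivation:
All 12 rotations (rotation i = S[i:]+S[:i]):
  rot[0] = yxxxXYxXXXX$
  rot[1] = xxxXYxXXXX$y
  rot[2] = xxXYxXXXX$yx
  rot[3] = xXYxXXXX$yxx
  rot[4] = XYxXXXX$yxxx
  rot[5] = YxXXXX$yxxxX
  rot[6] = xXXXX$yxxxXY
  rot[7] = XXXX$yxxxXYx
  rot[8] = XXX$yxxxXYxX
  rot[9] = XX$yxxxXYxXX
  rot[10] = X$yxxxXYxXXX
  rot[11] = $yxxxXYxXXXX
Sorted (with $ < everything):
  sorted[0] = $yxxxXYxXXXX
  sorted[1] = X$yxxxXYxXXX
  sorted[2] = XX$yxxxXYxXX
  sorted[3] = XXX$yxxxXYxX
  sorted[4] = XXXX$yxxxXYx
  sorted[5] = XYxXXXX$yxxx
  sorted[6] = YxXXXX$yxxxX
  sorted[7] = xXXXX$yxxxXY
  sorted[8] = xXYxXXXX$yxx
  sorted[9] = xxXYxXXXX$yx
  sorted[10] = xxxXYxXXXX$y
  sorted[11] = yxxxXYxXXXX$
sorted[3] = XXX$yxxxXYxX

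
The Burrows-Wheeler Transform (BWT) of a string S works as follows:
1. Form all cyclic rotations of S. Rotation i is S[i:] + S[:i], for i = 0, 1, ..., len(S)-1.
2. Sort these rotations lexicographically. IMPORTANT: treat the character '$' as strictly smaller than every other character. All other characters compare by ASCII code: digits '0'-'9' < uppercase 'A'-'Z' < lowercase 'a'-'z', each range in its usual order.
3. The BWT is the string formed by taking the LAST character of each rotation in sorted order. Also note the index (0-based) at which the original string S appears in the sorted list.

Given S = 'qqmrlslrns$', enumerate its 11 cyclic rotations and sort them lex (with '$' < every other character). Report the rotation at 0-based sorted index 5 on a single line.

Answer: qmrlslrns$q

Derivation:
All 11 rotations (rotation i = S[i:]+S[:i]):
  rot[0] = qqmrlslrns$
  rot[1] = qmrlslrns$q
  rot[2] = mrlslrns$qq
  rot[3] = rlslrns$qqm
  rot[4] = lslrns$qqmr
  rot[5] = slrns$qqmrl
  rot[6] = lrns$qqmrls
  rot[7] = rns$qqmrlsl
  rot[8] = ns$qqmrlslr
  rot[9] = s$qqmrlslrn
  rot[10] = $qqmrlslrns
Sorted (with $ < everything):
  sorted[0] = $qqmrlslrns
  sorted[1] = lrns$qqmrls
  sorted[2] = lslrns$qqmr
  sorted[3] = mrlslrns$qq
  sorted[4] = ns$qqmrlslr
  sorted[5] = qmrlslrns$q
  sorted[6] = qqmrlslrns$
  sorted[7] = rlslrns$qqm
  sorted[8] = rns$qqmrlsl
  sorted[9] = s$qqmrlslrn
  sorted[10] = slrns$qqmrl
sorted[5] = qmrlslrns$q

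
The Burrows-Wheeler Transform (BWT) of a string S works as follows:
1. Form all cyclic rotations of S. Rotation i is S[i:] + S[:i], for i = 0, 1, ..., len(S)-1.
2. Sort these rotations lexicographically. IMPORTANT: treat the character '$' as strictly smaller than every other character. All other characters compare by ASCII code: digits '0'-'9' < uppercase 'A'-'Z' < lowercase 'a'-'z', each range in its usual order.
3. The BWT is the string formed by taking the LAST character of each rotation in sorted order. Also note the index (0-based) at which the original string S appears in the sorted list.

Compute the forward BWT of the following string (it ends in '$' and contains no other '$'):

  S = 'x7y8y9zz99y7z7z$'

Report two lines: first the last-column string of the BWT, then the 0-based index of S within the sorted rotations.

Answer: zxzyyz9y$97877z9
8

Derivation:
All 16 rotations (rotation i = S[i:]+S[:i]):
  rot[0] = x7y8y9zz99y7z7z$
  rot[1] = 7y8y9zz99y7z7z$x
  rot[2] = y8y9zz99y7z7z$x7
  rot[3] = 8y9zz99y7z7z$x7y
  rot[4] = y9zz99y7z7z$x7y8
  rot[5] = 9zz99y7z7z$x7y8y
  rot[6] = zz99y7z7z$x7y8y9
  rot[7] = z99y7z7z$x7y8y9z
  rot[8] = 99y7z7z$x7y8y9zz
  rot[9] = 9y7z7z$x7y8y9zz9
  rot[10] = y7z7z$x7y8y9zz99
  rot[11] = 7z7z$x7y8y9zz99y
  rot[12] = z7z$x7y8y9zz99y7
  rot[13] = 7z$x7y8y9zz99y7z
  rot[14] = z$x7y8y9zz99y7z7
  rot[15] = $x7y8y9zz99y7z7z
Sorted (with $ < everything):
  sorted[0] = $x7y8y9zz99y7z7z  (last char: 'z')
  sorted[1] = 7y8y9zz99y7z7z$x  (last char: 'x')
  sorted[2] = 7z$x7y8y9zz99y7z  (last char: 'z')
  sorted[3] = 7z7z$x7y8y9zz99y  (last char: 'y')
  sorted[4] = 8y9zz99y7z7z$x7y  (last char: 'y')
  sorted[5] = 99y7z7z$x7y8y9zz  (last char: 'z')
  sorted[6] = 9y7z7z$x7y8y9zz9  (last char: '9')
  sorted[7] = 9zz99y7z7z$x7y8y  (last char: 'y')
  sorted[8] = x7y8y9zz99y7z7z$  (last char: '$')
  sorted[9] = y7z7z$x7y8y9zz99  (last char: '9')
  sorted[10] = y8y9zz99y7z7z$x7  (last char: '7')
  sorted[11] = y9zz99y7z7z$x7y8  (last char: '8')
  sorted[12] = z$x7y8y9zz99y7z7  (last char: '7')
  sorted[13] = z7z$x7y8y9zz99y7  (last char: '7')
  sorted[14] = z99y7z7z$x7y8y9z  (last char: 'z')
  sorted[15] = zz99y7z7z$x7y8y9  (last char: '9')
Last column: zxzyyz9y$97877z9
Original string S is at sorted index 8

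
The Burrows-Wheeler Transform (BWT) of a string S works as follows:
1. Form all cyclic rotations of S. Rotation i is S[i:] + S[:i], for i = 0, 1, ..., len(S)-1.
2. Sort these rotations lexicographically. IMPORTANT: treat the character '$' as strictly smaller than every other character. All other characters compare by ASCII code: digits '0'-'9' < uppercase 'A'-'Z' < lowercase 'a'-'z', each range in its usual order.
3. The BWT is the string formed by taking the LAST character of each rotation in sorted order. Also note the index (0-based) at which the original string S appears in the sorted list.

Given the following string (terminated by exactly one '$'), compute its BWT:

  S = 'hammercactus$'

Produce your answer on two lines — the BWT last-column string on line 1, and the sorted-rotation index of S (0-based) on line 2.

All 13 rotations (rotation i = S[i:]+S[:i]):
  rot[0] = hammercactus$
  rot[1] = ammercactus$h
  rot[2] = mmercactus$ha
  rot[3] = mercactus$ham
  rot[4] = ercactus$hamm
  rot[5] = rcactus$hamme
  rot[6] = cactus$hammer
  rot[7] = actus$hammerc
  rot[8] = ctus$hammerca
  rot[9] = tus$hammercac
  rot[10] = us$hammercact
  rot[11] = s$hammercactu
  rot[12] = $hammercactus
Sorted (with $ < everything):
  sorted[0] = $hammercactus  (last char: 's')
  sorted[1] = actus$hammerc  (last char: 'c')
  sorted[2] = ammercactus$h  (last char: 'h')
  sorted[3] = cactus$hammer  (last char: 'r')
  sorted[4] = ctus$hammerca  (last char: 'a')
  sorted[5] = ercactus$hamm  (last char: 'm')
  sorted[6] = hammercactus$  (last char: '$')
  sorted[7] = mercactus$ham  (last char: 'm')
  sorted[8] = mmercactus$ha  (last char: 'a')
  sorted[9] = rcactus$hamme  (last char: 'e')
  sorted[10] = s$hammercactu  (last char: 'u')
  sorted[11] = tus$hammercac  (last char: 'c')
  sorted[12] = us$hammercact  (last char: 't')
Last column: schram$maeuct
Original string S is at sorted index 6

Answer: schram$maeuct
6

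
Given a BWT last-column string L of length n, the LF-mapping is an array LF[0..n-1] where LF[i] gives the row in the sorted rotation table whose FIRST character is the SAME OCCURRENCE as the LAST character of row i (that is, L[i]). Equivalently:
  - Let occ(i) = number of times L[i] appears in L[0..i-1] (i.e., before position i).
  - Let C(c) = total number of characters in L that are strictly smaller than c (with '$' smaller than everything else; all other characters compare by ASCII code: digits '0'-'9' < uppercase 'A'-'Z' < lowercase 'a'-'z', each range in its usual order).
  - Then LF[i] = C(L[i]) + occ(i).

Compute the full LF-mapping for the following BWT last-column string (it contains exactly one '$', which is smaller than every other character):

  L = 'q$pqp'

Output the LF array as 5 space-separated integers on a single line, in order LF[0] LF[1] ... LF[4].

Answer: 3 0 1 4 2

Derivation:
Char counts: '$':1, 'p':2, 'q':2
C (first-col start): C('$')=0, C('p')=1, C('q')=3
L[0]='q': occ=0, LF[0]=C('q')+0=3+0=3
L[1]='$': occ=0, LF[1]=C('$')+0=0+0=0
L[2]='p': occ=0, LF[2]=C('p')+0=1+0=1
L[3]='q': occ=1, LF[3]=C('q')+1=3+1=4
L[4]='p': occ=1, LF[4]=C('p')+1=1+1=2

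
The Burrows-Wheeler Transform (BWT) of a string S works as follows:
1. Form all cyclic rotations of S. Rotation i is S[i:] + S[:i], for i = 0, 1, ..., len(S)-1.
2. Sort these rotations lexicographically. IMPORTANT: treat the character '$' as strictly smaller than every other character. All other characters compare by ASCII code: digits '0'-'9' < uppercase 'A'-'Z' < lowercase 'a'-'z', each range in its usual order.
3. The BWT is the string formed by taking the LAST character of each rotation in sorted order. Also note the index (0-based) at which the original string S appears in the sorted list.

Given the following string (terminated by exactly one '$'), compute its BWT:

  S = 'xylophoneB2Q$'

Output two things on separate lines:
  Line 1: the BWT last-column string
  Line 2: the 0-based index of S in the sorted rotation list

Answer: QBe2npyohlo$x
11

Derivation:
All 13 rotations (rotation i = S[i:]+S[:i]):
  rot[0] = xylophoneB2Q$
  rot[1] = ylophoneB2Q$x
  rot[2] = lophoneB2Q$xy
  rot[3] = ophoneB2Q$xyl
  rot[4] = phoneB2Q$xylo
  rot[5] = honeB2Q$xylop
  rot[6] = oneB2Q$xyloph
  rot[7] = neB2Q$xylopho
  rot[8] = eB2Q$xylophon
  rot[9] = B2Q$xylophone
  rot[10] = 2Q$xylophoneB
  rot[11] = Q$xylophoneB2
  rot[12] = $xylophoneB2Q
Sorted (with $ < everything):
  sorted[0] = $xylophoneB2Q  (last char: 'Q')
  sorted[1] = 2Q$xylophoneB  (last char: 'B')
  sorted[2] = B2Q$xylophone  (last char: 'e')
  sorted[3] = Q$xylophoneB2  (last char: '2')
  sorted[4] = eB2Q$xylophon  (last char: 'n')
  sorted[5] = honeB2Q$xylop  (last char: 'p')
  sorted[6] = lophoneB2Q$xy  (last char: 'y')
  sorted[7] = neB2Q$xylopho  (last char: 'o')
  sorted[8] = oneB2Q$xyloph  (last char: 'h')
  sorted[9] = ophoneB2Q$xyl  (last char: 'l')
  sorted[10] = phoneB2Q$xylo  (last char: 'o')
  sorted[11] = xylophoneB2Q$  (last char: '$')
  sorted[12] = ylophoneB2Q$x  (last char: 'x')
Last column: QBe2npyohlo$x
Original string S is at sorted index 11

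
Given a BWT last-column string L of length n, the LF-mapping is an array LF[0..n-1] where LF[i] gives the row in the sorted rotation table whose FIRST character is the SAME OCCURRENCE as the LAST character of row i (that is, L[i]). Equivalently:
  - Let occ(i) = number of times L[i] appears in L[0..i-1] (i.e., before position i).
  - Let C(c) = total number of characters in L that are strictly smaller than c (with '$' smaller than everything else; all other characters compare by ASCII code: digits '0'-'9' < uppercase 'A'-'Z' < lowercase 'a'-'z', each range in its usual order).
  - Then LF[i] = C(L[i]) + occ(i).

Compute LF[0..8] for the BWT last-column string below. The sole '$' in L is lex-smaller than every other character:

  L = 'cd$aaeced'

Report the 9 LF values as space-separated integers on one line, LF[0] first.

Char counts: '$':1, 'a':2, 'c':2, 'd':2, 'e':2
C (first-col start): C('$')=0, C('a')=1, C('c')=3, C('d')=5, C('e')=7
L[0]='c': occ=0, LF[0]=C('c')+0=3+0=3
L[1]='d': occ=0, LF[1]=C('d')+0=5+0=5
L[2]='$': occ=0, LF[2]=C('$')+0=0+0=0
L[3]='a': occ=0, LF[3]=C('a')+0=1+0=1
L[4]='a': occ=1, LF[4]=C('a')+1=1+1=2
L[5]='e': occ=0, LF[5]=C('e')+0=7+0=7
L[6]='c': occ=1, LF[6]=C('c')+1=3+1=4
L[7]='e': occ=1, LF[7]=C('e')+1=7+1=8
L[8]='d': occ=1, LF[8]=C('d')+1=5+1=6

Answer: 3 5 0 1 2 7 4 8 6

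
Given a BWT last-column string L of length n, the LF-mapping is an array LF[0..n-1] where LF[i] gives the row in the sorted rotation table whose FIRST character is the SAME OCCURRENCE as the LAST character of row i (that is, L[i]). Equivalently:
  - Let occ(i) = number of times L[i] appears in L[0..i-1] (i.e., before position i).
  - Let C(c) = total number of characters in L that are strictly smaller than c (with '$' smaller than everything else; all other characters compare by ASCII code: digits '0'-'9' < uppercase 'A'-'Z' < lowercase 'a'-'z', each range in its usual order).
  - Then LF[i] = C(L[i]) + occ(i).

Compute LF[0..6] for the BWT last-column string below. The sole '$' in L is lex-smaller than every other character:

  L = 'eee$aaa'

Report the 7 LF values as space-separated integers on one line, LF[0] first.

Char counts: '$':1, 'a':3, 'e':3
C (first-col start): C('$')=0, C('a')=1, C('e')=4
L[0]='e': occ=0, LF[0]=C('e')+0=4+0=4
L[1]='e': occ=1, LF[1]=C('e')+1=4+1=5
L[2]='e': occ=2, LF[2]=C('e')+2=4+2=6
L[3]='$': occ=0, LF[3]=C('$')+0=0+0=0
L[4]='a': occ=0, LF[4]=C('a')+0=1+0=1
L[5]='a': occ=1, LF[5]=C('a')+1=1+1=2
L[6]='a': occ=2, LF[6]=C('a')+2=1+2=3

Answer: 4 5 6 0 1 2 3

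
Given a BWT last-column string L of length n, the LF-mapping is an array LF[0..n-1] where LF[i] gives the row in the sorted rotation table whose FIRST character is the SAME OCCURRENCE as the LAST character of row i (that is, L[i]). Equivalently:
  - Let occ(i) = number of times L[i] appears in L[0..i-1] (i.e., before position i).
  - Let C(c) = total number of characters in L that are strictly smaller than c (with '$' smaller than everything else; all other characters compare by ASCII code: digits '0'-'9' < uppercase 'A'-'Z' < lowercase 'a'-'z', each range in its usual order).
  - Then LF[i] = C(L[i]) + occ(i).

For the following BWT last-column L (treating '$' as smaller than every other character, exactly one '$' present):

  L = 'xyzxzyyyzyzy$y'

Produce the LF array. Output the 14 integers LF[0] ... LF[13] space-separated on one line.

Answer: 1 3 10 2 11 4 5 6 12 7 13 8 0 9

Derivation:
Char counts: '$':1, 'x':2, 'y':7, 'z':4
C (first-col start): C('$')=0, C('x')=1, C('y')=3, C('z')=10
L[0]='x': occ=0, LF[0]=C('x')+0=1+0=1
L[1]='y': occ=0, LF[1]=C('y')+0=3+0=3
L[2]='z': occ=0, LF[2]=C('z')+0=10+0=10
L[3]='x': occ=1, LF[3]=C('x')+1=1+1=2
L[4]='z': occ=1, LF[4]=C('z')+1=10+1=11
L[5]='y': occ=1, LF[5]=C('y')+1=3+1=4
L[6]='y': occ=2, LF[6]=C('y')+2=3+2=5
L[7]='y': occ=3, LF[7]=C('y')+3=3+3=6
L[8]='z': occ=2, LF[8]=C('z')+2=10+2=12
L[9]='y': occ=4, LF[9]=C('y')+4=3+4=7
L[10]='z': occ=3, LF[10]=C('z')+3=10+3=13
L[11]='y': occ=5, LF[11]=C('y')+5=3+5=8
L[12]='$': occ=0, LF[12]=C('$')+0=0+0=0
L[13]='y': occ=6, LF[13]=C('y')+6=3+6=9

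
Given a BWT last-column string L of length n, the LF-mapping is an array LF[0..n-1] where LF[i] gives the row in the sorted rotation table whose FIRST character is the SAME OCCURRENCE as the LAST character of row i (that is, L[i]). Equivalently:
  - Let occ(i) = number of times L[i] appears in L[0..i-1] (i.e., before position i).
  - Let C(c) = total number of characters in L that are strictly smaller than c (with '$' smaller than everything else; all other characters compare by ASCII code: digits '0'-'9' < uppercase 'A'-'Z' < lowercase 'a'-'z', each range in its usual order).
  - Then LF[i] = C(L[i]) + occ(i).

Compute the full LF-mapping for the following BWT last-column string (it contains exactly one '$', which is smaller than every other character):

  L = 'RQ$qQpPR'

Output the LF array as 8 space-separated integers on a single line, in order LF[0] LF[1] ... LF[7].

Answer: 4 2 0 7 3 6 1 5

Derivation:
Char counts: '$':1, 'P':1, 'Q':2, 'R':2, 'p':1, 'q':1
C (first-col start): C('$')=0, C('P')=1, C('Q')=2, C('R')=4, C('p')=6, C('q')=7
L[0]='R': occ=0, LF[0]=C('R')+0=4+0=4
L[1]='Q': occ=0, LF[1]=C('Q')+0=2+0=2
L[2]='$': occ=0, LF[2]=C('$')+0=0+0=0
L[3]='q': occ=0, LF[3]=C('q')+0=7+0=7
L[4]='Q': occ=1, LF[4]=C('Q')+1=2+1=3
L[5]='p': occ=0, LF[5]=C('p')+0=6+0=6
L[6]='P': occ=0, LF[6]=C('P')+0=1+0=1
L[7]='R': occ=1, LF[7]=C('R')+1=4+1=5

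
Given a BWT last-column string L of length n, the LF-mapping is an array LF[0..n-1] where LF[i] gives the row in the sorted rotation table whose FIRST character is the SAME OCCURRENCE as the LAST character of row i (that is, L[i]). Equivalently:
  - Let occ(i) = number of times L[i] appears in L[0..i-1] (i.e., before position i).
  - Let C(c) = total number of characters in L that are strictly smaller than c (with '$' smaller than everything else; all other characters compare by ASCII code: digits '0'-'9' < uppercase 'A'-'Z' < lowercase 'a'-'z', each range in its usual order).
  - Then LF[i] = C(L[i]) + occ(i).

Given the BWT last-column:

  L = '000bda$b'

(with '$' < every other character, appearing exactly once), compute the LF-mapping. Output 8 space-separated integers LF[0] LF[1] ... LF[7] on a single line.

Answer: 1 2 3 5 7 4 0 6

Derivation:
Char counts: '$':1, '0':3, 'a':1, 'b':2, 'd':1
C (first-col start): C('$')=0, C('0')=1, C('a')=4, C('b')=5, C('d')=7
L[0]='0': occ=0, LF[0]=C('0')+0=1+0=1
L[1]='0': occ=1, LF[1]=C('0')+1=1+1=2
L[2]='0': occ=2, LF[2]=C('0')+2=1+2=3
L[3]='b': occ=0, LF[3]=C('b')+0=5+0=5
L[4]='d': occ=0, LF[4]=C('d')+0=7+0=7
L[5]='a': occ=0, LF[5]=C('a')+0=4+0=4
L[6]='$': occ=0, LF[6]=C('$')+0=0+0=0
L[7]='b': occ=1, LF[7]=C('b')+1=5+1=6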